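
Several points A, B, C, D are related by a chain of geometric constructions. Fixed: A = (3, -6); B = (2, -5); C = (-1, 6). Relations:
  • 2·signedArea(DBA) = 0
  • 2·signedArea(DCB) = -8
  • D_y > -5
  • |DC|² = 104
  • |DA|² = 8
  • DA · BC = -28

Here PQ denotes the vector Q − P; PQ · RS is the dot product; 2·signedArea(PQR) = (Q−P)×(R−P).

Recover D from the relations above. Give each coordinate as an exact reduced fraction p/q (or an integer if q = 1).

D = (1, -4)

1. D_x = 1  [2·signedArea(DBA) = 0 ∩ 2·signedArea(DCB) = -8]
2. D_y = -4  [2·signedArea(DBA) = 0 ∩ 2·signedArea(DCB) = -8]
   → D = (1, -4)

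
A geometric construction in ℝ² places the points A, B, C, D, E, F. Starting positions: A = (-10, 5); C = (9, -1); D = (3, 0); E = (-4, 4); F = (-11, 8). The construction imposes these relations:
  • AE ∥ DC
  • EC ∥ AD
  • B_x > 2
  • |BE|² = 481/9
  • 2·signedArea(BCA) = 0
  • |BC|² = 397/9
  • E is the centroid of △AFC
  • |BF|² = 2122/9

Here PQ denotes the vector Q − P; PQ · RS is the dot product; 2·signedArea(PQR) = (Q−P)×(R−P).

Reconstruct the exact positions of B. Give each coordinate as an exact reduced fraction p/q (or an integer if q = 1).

B = (8/3, 1)

1. B_x = 8/3  [line -6·x + -19·y + 35 = 0 ∩ |BF|² = 2122/9]
2. B_y = 1  [line -6·x + -19·y + 35 = 0 ∩ |BF|² = 2122/9]
   → B = (8/3, 1)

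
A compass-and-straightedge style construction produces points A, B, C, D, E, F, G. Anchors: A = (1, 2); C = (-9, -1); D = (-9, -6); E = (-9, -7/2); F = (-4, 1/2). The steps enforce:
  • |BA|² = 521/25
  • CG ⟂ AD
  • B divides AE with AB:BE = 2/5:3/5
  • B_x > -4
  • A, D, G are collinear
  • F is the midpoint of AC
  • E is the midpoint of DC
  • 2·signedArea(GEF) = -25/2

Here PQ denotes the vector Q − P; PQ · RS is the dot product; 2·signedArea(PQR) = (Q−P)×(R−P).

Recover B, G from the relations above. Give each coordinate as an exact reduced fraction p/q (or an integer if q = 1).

B = (-3, -1/5)
G = (-269/41, -166/41)

1. B_x = -3  [B divides AE with AB:BE = 2/5:3/5]
2. B_y = -1/5  [B divides AE with AB:BE = 2/5:3/5]
   → B = (-3, -1/5)
3. G_x = -269/41  [A, D, G are collinear ∩ CG ⟂ AD]
4. G_y = -166/41  [A, D, G are collinear ∩ CG ⟂ AD]
   → G = (-269/41, -166/41)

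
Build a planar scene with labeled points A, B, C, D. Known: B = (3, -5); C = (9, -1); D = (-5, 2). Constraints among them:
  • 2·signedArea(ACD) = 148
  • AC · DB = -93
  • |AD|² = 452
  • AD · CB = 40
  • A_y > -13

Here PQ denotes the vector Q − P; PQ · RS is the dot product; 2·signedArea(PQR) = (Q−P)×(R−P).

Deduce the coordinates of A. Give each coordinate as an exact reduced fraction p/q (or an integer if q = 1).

A = (11, -12)

1. A_x = 11  [2·signedArea(ACD) = 148 ∩ AC · DB = -93]
2. A_y = -12  [2·signedArea(ACD) = 148 ∩ AC · DB = -93]
   → A = (11, -12)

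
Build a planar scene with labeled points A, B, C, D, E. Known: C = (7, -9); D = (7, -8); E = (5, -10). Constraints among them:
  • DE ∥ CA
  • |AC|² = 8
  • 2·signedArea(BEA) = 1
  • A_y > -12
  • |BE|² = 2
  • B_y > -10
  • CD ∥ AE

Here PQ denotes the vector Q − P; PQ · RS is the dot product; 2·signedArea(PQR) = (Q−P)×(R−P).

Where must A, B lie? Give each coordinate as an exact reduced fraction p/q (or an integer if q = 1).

A = (5, -11)
B = (6, -9)

1. A_x = 5  [CD ∥ AE ∩ DE ∥ CA]
2. A_y = -11  [CD ∥ AE ∩ DE ∥ CA]
   → A = (5, -11)
3. B_x = 6  [2·signedArea(BEA) = 1]
4. B_y = -9  [|BE|² = 2]
   → B = (6, -9)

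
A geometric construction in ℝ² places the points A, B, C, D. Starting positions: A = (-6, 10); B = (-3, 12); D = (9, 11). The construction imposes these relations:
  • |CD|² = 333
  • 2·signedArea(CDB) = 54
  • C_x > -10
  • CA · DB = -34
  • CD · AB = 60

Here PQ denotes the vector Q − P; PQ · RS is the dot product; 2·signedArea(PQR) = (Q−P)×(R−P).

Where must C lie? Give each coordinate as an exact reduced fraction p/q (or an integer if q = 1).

C = (-9, 8)

1. C_x = -9  [2·signedArea(CDB) = 54 ∩ CA · DB = -34]
2. C_y = 8  [2·signedArea(CDB) = 54 ∩ CA · DB = -34]
   → C = (-9, 8)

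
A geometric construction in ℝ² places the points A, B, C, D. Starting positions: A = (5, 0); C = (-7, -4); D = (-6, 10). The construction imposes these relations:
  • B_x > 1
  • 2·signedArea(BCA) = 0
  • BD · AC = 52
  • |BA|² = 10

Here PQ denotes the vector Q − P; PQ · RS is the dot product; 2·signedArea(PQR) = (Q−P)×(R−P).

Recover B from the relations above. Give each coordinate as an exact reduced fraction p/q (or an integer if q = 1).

1. B_x = 2  [2·signedArea(BCA) = 0 ∩ BD · AC = 52]
2. B_y = -1  [2·signedArea(BCA) = 0 ∩ BD · AC = 52]
   → B = (2, -1)

B = (2, -1)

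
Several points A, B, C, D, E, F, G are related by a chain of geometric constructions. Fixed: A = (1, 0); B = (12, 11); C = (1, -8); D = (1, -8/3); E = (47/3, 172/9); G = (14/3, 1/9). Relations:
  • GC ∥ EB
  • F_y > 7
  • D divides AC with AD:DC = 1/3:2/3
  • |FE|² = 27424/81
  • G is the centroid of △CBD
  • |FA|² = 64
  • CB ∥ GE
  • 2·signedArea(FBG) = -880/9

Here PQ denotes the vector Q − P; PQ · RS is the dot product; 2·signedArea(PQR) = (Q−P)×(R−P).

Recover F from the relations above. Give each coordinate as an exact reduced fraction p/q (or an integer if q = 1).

F = (1, 8)

1. F_x = 1  [line 98/9·x + -22/3·y + 430/9 = 0 ∩ |FA|² = 64]
2. F_y = 8  [line 98/9·x + -22/3·y + 430/9 = 0 ∩ |FA|² = 64]
   → F = (1, 8)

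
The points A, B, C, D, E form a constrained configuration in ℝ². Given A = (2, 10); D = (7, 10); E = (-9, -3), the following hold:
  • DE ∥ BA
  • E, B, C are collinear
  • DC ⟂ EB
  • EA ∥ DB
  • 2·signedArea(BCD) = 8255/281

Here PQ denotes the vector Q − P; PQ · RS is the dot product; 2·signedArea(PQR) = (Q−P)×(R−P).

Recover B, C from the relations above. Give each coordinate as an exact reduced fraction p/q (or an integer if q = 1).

1. B_x = 18  [DE ∥ BA ∩ EA ∥ DB]
2. B_y = 23  [DE ∥ BA ∩ EA ∥ DB]
   → B = (18, 23)
3. C_x = 1629/281  [E, B, C are collinear ∩ DC ⟂ EB]
4. C_y = 3161/281  [E, B, C are collinear ∩ DC ⟂ EB]
   → C = (1629/281, 3161/281)

B = (18, 23)
C = (1629/281, 3161/281)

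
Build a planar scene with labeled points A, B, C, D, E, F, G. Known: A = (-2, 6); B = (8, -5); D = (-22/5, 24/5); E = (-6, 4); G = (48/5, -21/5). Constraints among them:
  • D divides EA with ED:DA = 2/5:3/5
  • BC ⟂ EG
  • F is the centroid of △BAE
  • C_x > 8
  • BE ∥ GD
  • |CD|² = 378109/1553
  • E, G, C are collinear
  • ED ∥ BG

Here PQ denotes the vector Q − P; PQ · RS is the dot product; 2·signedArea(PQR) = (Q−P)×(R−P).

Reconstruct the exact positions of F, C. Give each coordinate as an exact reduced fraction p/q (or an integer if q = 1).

1. F_x = 0  [F is the centroid of △BAE]
2. F_y = 5/3  [F is the centroid of △BAE]
   → F = (0, 5/3)
3. C_x = 67368/7765  [E, G, C are collinear ∩ BC ⟂ EG]
4. C_y = -28841/7765  [E, G, C are collinear ∩ BC ⟂ EG]
   → C = (67368/7765, -28841/7765)

C = (67368/7765, -28841/7765)
F = (0, 5/3)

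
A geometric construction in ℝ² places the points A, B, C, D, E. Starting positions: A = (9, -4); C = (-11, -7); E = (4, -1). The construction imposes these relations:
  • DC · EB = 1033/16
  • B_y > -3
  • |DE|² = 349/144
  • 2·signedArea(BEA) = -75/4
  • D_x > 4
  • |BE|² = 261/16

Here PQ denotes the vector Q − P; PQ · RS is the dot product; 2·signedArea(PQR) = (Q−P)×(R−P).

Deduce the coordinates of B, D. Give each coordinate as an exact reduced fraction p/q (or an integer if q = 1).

B = (1/4, -5/2)
D = (53/12, -5/2)

1. B_x = 1/4  [line 3·x + 5·y + 47/4 = 0 ∩ |BE|² = 261/16]
2. B_y = -5/2  [line 3·x + 5·y + 47/4 = 0 ∩ |BE|² = 261/16]
   → B = (1/4, -5/2)
3. D_x = 53/12  [line 15/4·x + 3/2·y + -205/16 = 0 ∩ |DE|² = 349/144]
4. D_y = -5/2  [line 15/4·x + 3/2·y + -205/16 = 0 ∩ |DE|² = 349/144]
   → D = (53/12, -5/2)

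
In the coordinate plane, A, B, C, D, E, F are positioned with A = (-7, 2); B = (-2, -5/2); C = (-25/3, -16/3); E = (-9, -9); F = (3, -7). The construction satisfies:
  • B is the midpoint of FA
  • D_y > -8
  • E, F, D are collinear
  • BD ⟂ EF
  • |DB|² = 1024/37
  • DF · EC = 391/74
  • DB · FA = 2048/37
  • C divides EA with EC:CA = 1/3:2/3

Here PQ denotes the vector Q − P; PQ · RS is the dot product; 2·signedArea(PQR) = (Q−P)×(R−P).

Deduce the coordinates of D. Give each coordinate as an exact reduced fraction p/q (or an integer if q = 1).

D = (-42/37, -569/74)

1. D_x = -42/37  [E, F, D are collinear ∩ BD ⟂ EF]
2. D_y = -569/74  [E, F, D are collinear ∩ BD ⟂ EF]
   → D = (-42/37, -569/74)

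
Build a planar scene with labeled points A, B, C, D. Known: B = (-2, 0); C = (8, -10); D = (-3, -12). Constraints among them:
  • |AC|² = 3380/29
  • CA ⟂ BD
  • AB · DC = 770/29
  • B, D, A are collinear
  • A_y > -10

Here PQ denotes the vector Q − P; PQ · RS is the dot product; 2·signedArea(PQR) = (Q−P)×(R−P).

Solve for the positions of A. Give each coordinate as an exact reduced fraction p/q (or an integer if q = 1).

A = (-80/29, -264/29)

1. A_x = -80/29  [B, D, A are collinear ∩ CA ⟂ BD]
2. A_y = -264/29  [B, D, A are collinear ∩ CA ⟂ BD]
   → A = (-80/29, -264/29)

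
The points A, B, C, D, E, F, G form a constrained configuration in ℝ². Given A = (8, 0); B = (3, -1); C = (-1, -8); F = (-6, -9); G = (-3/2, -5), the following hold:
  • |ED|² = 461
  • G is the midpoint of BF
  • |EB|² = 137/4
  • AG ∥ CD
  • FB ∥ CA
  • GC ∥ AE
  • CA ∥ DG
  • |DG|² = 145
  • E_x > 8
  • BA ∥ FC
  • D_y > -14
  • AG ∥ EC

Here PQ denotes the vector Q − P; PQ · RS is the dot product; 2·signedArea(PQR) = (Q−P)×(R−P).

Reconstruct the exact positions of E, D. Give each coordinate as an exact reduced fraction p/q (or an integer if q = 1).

D = (-21/2, -13)
E = (17/2, -3)

1. E_x = 17/2  [AG ∥ EC ∩ GC ∥ AE]
2. E_y = -3  [AG ∥ EC ∩ GC ∥ AE]
   → E = (17/2, -3)
3. D_x = -21/2  [CA ∥ DG ∩ AG ∥ CD]
4. D_y = -13  [CA ∥ DG ∩ AG ∥ CD]
   → D = (-21/2, -13)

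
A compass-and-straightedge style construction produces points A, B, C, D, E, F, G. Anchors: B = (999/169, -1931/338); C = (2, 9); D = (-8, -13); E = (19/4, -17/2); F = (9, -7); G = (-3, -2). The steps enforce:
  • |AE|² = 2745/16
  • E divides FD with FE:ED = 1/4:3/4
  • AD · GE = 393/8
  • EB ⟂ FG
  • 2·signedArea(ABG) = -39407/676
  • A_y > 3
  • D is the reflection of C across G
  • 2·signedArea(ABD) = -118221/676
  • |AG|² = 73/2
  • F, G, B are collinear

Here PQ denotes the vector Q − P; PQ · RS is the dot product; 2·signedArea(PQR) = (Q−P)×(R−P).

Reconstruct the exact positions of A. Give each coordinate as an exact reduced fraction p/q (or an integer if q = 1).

A = (-1/2, 7/2)

1. A_x = -1/2  [2·signedArea(ABG) = -39407/676 ∩ 2·signedArea(ABD) = -118221/676]
2. A_y = 7/2  [2·signedArea(ABG) = -39407/676 ∩ 2·signedArea(ABD) = -118221/676]
   → A = (-1/2, 7/2)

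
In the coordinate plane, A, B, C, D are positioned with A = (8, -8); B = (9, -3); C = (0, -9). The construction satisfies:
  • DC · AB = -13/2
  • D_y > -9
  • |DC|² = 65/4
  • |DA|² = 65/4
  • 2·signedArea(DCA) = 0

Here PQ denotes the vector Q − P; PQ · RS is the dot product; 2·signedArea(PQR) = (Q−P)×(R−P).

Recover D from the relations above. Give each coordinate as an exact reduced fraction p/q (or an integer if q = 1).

D = (4, -17/2)

1. D_x = 4  [2·signedArea(DCA) = 0 ∩ DC · AB = -13/2]
2. D_y = -17/2  [2·signedArea(DCA) = 0 ∩ DC · AB = -13/2]
   → D = (4, -17/2)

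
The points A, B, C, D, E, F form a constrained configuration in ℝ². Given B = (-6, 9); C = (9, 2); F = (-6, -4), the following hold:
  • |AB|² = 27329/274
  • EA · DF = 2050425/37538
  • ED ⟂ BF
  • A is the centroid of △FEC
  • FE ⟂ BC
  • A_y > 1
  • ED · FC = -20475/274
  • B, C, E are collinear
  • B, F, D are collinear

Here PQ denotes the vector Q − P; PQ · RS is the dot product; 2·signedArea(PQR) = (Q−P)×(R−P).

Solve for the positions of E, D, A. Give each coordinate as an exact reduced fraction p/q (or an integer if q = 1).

A = (181/274, 427/274)
D = (-6, 1829/274)
E = (-279/274, 1829/274)

1. E_x = -279/274  [B, C, E are collinear ∩ FE ⟂ BC]
2. E_y = 1829/274  [B, C, E are collinear ∩ FE ⟂ BC]
   → E = (-279/274, 1829/274)
3. D_x = -6  [B, F, D are collinear ∩ ED ⟂ BF]
4. D_y = 1829/274  [B, F, D are collinear ∩ ED ⟂ BF]
   → D = (-6, 1829/274)
5. A_x = 181/274  [A is the centroid of △FEC]
6. A_y = 427/274  [A is the centroid of △FEC]
   → A = (181/274, 427/274)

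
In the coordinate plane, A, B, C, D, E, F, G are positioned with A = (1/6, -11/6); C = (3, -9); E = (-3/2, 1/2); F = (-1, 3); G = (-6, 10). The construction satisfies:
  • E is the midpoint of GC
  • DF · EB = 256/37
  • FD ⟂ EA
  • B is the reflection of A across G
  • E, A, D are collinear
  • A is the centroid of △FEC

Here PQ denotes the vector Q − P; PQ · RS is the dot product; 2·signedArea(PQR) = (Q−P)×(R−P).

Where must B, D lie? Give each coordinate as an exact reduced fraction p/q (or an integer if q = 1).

B = (-73/6, 131/6)
D = (-93/37, 71/37)

1. B_x = -73/6  [B is the reflection of A across G]
2. B_y = 131/6  [B is the reflection of A across G]
   → B = (-73/6, 131/6)
3. D_x = -93/37  [E, A, D are collinear ∩ FD ⟂ EA]
4. D_y = 71/37  [E, A, D are collinear ∩ FD ⟂ EA]
   → D = (-93/37, 71/37)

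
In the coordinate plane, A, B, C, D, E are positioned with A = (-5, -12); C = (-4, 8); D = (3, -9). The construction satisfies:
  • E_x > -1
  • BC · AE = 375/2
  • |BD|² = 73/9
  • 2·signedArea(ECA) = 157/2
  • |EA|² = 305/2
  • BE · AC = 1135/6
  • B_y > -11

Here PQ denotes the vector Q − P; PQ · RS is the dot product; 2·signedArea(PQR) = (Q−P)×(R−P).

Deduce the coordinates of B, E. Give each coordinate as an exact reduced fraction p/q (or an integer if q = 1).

1. E_x = -1/2  [line 20·x + -1·y + 19/2 = 0 ∩ |EA|² = 305/2]
2. E_y = -1/2  [line 20·x + -1·y + 19/2 = 0 ∩ |EA|² = 305/2]
   → E = (-1/2, -1/2)
3. B_x = 1/3  [BE · AC = 1135/6 ∩ BC · AE = 375/2]
4. B_y = -10  [BE · AC = 1135/6 ∩ BC · AE = 375/2]
   → B = (1/3, -10)

B = (1/3, -10)
E = (-1/2, -1/2)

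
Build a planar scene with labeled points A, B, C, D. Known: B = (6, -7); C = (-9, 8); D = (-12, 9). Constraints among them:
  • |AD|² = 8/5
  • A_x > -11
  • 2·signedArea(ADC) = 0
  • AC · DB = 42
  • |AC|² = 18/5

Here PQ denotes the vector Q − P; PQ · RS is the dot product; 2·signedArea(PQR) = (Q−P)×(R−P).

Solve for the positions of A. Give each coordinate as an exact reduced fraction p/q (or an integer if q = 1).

A = (-54/5, 43/5)

1. A_x = -54/5  [2·signedArea(ADC) = 0 ∩ AC · DB = 42]
2. A_y = 43/5  [2·signedArea(ADC) = 0 ∩ AC · DB = 42]
   → A = (-54/5, 43/5)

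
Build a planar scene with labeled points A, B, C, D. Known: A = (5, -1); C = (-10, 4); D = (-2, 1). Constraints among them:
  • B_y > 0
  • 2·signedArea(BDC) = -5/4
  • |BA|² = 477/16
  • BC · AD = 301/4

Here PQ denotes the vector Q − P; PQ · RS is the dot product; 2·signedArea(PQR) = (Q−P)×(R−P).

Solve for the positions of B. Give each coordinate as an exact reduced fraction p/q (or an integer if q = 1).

B = (-1/4, 1/2)

1. B_x = -1/4  [2·signedArea(BDC) = -5/4 ∩ BC · AD = 301/4]
2. B_y = 1/2  [2·signedArea(BDC) = -5/4 ∩ BC · AD = 301/4]
   → B = (-1/4, 1/2)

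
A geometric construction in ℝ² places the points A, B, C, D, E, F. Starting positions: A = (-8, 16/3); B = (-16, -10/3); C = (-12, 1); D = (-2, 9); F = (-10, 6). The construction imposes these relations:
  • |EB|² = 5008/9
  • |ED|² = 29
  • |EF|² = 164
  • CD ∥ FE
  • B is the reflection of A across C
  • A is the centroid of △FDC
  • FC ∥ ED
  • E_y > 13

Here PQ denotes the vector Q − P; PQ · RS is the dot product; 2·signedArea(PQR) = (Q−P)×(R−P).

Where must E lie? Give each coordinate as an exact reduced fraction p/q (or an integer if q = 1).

E = (0, 14)

1. E_x = 0  [FC ∥ ED ∩ CD ∥ FE]
2. E_y = 14  [FC ∥ ED ∩ CD ∥ FE]
   → E = (0, 14)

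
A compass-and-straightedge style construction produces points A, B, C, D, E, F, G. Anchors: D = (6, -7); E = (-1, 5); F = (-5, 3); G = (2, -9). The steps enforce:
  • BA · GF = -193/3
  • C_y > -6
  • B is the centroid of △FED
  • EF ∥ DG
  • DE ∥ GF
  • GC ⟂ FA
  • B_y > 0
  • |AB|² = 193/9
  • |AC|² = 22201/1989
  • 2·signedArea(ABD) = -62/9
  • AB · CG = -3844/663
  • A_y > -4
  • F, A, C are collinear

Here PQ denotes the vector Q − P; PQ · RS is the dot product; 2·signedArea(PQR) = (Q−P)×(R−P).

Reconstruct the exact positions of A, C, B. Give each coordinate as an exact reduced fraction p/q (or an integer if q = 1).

A = (7/3, -11/3)
B = (0, 1/3)
C = (1062/221, -1307/221)

1. B_x = 0  [B is the centroid of △FED]
2. B_y = 1/3  [B is the centroid of △FED]
   → B = (0, 1/3)
3. A_x = 7/3  [2·signedArea(ABD) = -62/9 ∩ BA · GF = -193/3]
4. A_y = -11/3  [2·signedArea(ABD) = -62/9 ∩ BA · GF = -193/3]
   → A = (7/3, -11/3)
5. C_x = 1062/221  [F, A, C are collinear ∩ GC ⟂ FA]
6. C_y = -1307/221  [F, A, C are collinear ∩ GC ⟂ FA]
   → C = (1062/221, -1307/221)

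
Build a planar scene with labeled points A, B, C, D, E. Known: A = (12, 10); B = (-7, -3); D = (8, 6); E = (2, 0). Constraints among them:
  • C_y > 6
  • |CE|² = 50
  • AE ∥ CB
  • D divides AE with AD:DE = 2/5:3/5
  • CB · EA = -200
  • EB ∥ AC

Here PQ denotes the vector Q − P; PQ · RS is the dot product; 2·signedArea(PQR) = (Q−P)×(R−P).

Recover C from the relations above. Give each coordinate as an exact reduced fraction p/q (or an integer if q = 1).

1. C_x = 3  [AE ∥ CB ∩ EB ∥ AC]
2. C_y = 7  [AE ∥ CB ∩ EB ∥ AC]
   → C = (3, 7)

C = (3, 7)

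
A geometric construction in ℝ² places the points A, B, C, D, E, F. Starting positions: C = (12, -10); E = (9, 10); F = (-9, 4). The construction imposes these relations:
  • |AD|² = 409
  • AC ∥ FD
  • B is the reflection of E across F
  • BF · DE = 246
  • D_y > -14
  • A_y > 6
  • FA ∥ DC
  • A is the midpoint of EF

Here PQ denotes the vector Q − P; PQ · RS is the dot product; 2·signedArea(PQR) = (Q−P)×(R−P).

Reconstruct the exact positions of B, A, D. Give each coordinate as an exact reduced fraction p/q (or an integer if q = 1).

A = (0, 7)
B = (-27, -2)
D = (3, -13)

1. B_x = -27  [B is the reflection of E across F]
2. B_y = -2  [B is the reflection of E across F]
   → B = (-27, -2)
3. A_x = 0  [A is the midpoint of EF]
4. A_y = 7  [A is the midpoint of EF]
   → A = (0, 7)
5. D_x = 3  [FA ∥ DC ∩ AC ∥ FD]
6. D_y = -13  [FA ∥ DC ∩ AC ∥ FD]
   → D = (3, -13)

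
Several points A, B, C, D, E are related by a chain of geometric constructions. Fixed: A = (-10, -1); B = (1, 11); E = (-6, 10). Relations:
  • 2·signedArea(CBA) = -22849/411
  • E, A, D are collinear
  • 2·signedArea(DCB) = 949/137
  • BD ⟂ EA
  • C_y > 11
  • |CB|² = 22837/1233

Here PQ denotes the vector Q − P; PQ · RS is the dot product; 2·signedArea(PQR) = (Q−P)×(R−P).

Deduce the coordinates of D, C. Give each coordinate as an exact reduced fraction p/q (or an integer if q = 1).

1. D_x = -666/137  [E, A, D are collinear ∩ BD ⟂ EA]
2. D_y = 1799/137  [E, A, D are collinear ∩ BD ⟂ EA]
   → D = (-666/137, 1799/137)
3. C_x = -1351/411  [2·signedArea(CBA) = -22849/411 ∩ 2·signedArea(DCB) = 949/137]
4. C_y = 4676/411  [2·signedArea(CBA) = -22849/411 ∩ 2·signedArea(DCB) = 949/137]
   → C = (-1351/411, 4676/411)

C = (-1351/411, 4676/411)
D = (-666/137, 1799/137)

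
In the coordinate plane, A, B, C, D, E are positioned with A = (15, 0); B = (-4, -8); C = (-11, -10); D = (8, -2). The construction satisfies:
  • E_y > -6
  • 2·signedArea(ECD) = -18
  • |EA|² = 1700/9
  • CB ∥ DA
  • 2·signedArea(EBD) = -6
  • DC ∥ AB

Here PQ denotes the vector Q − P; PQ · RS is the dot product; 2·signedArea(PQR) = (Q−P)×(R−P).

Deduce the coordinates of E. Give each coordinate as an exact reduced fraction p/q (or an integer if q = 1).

1. E_x = 7/3  [2·signedArea(ECD) = -18 ∩ 2·signedArea(EBD) = -6]
2. E_y = -16/3  [2·signedArea(ECD) = -18 ∩ 2·signedArea(EBD) = -6]
   → E = (7/3, -16/3)

E = (7/3, -16/3)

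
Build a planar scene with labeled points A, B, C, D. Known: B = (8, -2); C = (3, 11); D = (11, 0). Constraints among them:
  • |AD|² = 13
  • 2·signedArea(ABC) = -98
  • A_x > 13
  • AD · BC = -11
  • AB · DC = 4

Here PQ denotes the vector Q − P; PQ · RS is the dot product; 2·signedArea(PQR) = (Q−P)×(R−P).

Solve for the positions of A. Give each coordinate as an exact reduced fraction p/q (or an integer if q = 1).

A = (14, 2)

1. A_x = 14  [AB · DC = 4 ∩ AD · BC = -11]
2. A_y = 2  [AB · DC = 4 ∩ AD · BC = -11]
   → A = (14, 2)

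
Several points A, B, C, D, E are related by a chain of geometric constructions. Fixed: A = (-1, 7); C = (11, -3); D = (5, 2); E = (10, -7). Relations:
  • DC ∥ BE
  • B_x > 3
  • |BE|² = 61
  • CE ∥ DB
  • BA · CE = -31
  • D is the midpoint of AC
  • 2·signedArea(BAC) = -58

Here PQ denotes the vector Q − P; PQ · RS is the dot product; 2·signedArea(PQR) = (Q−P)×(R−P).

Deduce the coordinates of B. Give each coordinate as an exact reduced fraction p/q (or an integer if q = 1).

B = (4, -2)

1. B_x = 4  [DC ∥ BE ∩ CE ∥ DB]
2. B_y = -2  [DC ∥ BE ∩ CE ∥ DB]
   → B = (4, -2)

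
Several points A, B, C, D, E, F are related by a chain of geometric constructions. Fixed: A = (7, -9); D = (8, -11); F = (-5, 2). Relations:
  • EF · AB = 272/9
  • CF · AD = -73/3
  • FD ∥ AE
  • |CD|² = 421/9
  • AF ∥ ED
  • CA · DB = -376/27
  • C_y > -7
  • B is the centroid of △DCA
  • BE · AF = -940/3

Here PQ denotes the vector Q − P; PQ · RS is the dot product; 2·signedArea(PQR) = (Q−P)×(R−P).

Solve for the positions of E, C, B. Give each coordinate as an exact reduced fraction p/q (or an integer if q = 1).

B = (55/9, -26/3)
C = (10/3, -6)
E = (20, -22)

1. E_x = 20  [AF ∥ ED ∩ FD ∥ AE]
2. E_y = -22  [AF ∥ ED ∩ FD ∥ AE]
   → E = (20, -22)
3. B_x = 55/9  [EF · AB = 272/9 ∩ BE · AF = -940/3]
4. B_y = -26/3  [EF · AB = 272/9 ∩ BE · AF = -940/3]
   → B = (55/9, -26/3)
5. C_x = 10/3  [CF · AD = -73/3 ∩ B is the centroid of △DCA]
6. C_y = -6  [CF · AD = -73/3 ∩ B is the centroid of △DCA]
   → C = (10/3, -6)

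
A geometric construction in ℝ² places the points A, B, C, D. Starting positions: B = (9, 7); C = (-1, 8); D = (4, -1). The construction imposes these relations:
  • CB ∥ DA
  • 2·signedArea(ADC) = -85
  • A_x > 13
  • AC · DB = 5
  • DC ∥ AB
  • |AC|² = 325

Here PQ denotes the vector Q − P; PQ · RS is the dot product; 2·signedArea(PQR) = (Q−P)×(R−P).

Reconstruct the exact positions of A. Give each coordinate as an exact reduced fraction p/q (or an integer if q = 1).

1. A_x = 14  [DC ∥ AB ∩ CB ∥ DA]
2. A_y = -2  [DC ∥ AB ∩ CB ∥ DA]
   → A = (14, -2)

A = (14, -2)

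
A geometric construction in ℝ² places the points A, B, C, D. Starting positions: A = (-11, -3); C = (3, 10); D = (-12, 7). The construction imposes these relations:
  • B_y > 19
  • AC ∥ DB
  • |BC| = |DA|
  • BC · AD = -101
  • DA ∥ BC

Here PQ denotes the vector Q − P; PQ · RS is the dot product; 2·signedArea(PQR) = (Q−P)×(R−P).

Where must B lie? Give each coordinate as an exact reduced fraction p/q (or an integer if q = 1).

B = (2, 20)

1. B_x = 2  [DA ∥ BC ∩ AC ∥ DB]
2. B_y = 20  [DA ∥ BC ∩ AC ∥ DB]
   → B = (2, 20)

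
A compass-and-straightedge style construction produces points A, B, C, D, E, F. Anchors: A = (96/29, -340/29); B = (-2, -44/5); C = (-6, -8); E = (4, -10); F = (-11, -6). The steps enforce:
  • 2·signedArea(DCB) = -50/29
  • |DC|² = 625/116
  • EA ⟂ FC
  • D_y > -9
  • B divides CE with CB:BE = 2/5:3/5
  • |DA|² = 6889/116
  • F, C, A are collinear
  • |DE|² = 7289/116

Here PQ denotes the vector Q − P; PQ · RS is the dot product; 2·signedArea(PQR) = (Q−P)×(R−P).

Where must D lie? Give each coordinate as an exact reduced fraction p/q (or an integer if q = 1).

D = (-223/58, -257/29)

1. D_x = -223/58  [line 4/5·x + 4·y + 5586/145 = 0 ∩ |DA|² = 6889/116]
2. D_y = -257/29  [line 4/5·x + 4·y + 5586/145 = 0 ∩ |DA|² = 6889/116]
   → D = (-223/58, -257/29)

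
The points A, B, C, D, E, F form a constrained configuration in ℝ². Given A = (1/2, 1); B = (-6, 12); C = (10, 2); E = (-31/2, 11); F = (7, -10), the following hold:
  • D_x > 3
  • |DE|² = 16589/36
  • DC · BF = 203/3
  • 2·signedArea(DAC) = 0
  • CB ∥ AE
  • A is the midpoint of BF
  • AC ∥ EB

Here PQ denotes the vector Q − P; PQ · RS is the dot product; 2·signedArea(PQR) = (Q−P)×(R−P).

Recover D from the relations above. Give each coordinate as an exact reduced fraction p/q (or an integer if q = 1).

D = (11/3, 4/3)

1. D_x = 11/3  [2·signedArea(DAC) = 0 ∩ DC · BF = 203/3]
2. D_y = 4/3  [2·signedArea(DAC) = 0 ∩ DC · BF = 203/3]
   → D = (11/3, 4/3)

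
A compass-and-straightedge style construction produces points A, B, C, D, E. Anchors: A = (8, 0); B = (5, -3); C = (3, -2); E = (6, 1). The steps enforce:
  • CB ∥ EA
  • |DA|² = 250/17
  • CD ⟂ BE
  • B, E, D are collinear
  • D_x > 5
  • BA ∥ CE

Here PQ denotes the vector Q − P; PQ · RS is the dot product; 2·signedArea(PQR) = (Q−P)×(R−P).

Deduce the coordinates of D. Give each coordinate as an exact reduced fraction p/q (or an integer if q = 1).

D = (87/17, -43/17)

1. D_x = 87/17  [B, E, D are collinear ∩ CD ⟂ BE]
2. D_y = -43/17  [B, E, D are collinear ∩ CD ⟂ BE]
   → D = (87/17, -43/17)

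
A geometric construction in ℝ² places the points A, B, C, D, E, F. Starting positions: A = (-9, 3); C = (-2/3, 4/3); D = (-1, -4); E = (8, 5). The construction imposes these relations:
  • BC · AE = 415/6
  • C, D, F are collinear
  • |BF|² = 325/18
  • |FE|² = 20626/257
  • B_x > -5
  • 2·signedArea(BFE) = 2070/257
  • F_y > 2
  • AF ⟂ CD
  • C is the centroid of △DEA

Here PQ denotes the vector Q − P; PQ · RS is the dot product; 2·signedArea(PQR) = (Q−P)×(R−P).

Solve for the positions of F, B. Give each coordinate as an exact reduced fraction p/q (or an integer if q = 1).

1. F_x = -153/257  [C, D, F are collinear ∩ AF ⟂ CD]
2. F_y = 636/257  [C, D, F are collinear ∩ AF ⟂ CD]
   → F = (-153/257, 636/257)
3. B_x = -29/6  [2·signedArea(BFE) = 2070/257 ∩ BC · AE = 415/6]
4. B_y = 13/6  [2·signedArea(BFE) = 2070/257 ∩ BC · AE = 415/6]
   → B = (-29/6, 13/6)

B = (-29/6, 13/6)
F = (-153/257, 636/257)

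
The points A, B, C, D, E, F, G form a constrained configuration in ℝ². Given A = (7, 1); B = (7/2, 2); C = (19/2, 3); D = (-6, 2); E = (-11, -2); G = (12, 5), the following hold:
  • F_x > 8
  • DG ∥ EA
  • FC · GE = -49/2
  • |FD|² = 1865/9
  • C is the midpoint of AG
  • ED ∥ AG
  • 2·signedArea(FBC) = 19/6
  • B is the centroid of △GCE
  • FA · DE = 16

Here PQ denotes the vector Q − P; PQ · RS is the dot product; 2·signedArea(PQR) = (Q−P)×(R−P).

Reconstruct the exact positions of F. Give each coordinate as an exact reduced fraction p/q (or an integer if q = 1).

1. F_x = 25/3  [2·signedArea(FBC) = 19/6 ∩ FA · DE = 16]
2. F_y = 10/3  [2·signedArea(FBC) = 19/6 ∩ FA · DE = 16]
   → F = (25/3, 10/3)

F = (25/3, 10/3)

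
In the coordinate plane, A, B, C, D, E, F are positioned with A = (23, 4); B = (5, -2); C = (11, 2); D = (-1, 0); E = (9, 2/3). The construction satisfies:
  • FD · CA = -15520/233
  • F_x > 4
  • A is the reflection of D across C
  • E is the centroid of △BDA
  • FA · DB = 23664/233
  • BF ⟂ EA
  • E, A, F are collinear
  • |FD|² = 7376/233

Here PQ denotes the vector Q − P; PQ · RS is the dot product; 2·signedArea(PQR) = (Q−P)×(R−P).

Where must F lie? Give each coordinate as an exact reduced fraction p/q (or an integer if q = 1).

1. F_x = 1075/233  [E, A, F are collinear ∩ BF ⟂ EA]
2. F_y = -88/233  [E, A, F are collinear ∩ BF ⟂ EA]
   → F = (1075/233, -88/233)

F = (1075/233, -88/233)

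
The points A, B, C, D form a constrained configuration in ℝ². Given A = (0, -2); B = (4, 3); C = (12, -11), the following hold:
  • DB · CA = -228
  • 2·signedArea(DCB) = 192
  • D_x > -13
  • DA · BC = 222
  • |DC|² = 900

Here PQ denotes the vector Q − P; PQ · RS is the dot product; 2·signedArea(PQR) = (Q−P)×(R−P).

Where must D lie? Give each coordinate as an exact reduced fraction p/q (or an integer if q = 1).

1. D_x = -12  [DA · BC = 222 ∩ 2·signedArea(DCB) = 192]
2. D_y = 7  [DA · BC = 222 ∩ 2·signedArea(DCB) = 192]
   → D = (-12, 7)

D = (-12, 7)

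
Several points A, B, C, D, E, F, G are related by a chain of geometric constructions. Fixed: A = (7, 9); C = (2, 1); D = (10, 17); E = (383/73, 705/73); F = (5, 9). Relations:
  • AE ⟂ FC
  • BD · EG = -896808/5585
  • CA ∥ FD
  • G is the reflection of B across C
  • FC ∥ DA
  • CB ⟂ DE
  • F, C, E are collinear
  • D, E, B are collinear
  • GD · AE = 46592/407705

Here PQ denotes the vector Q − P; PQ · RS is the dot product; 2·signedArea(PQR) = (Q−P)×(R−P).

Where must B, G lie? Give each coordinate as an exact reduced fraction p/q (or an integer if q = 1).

1. B_x = 137906/407705  [D, E, B are collinear ∩ CB ⟂ DE]
2. B_y = 846313/407705  [D, E, B are collinear ∩ CB ⟂ DE]
   → B = (137906/407705, 846313/407705)
3. G_x = 1492914/407705  [G is the reflection of B across C]
4. G_y = -30903/407705  [G is the reflection of B across C]
   → G = (1492914/407705, -30903/407705)

B = (137906/407705, 846313/407705)
G = (1492914/407705, -30903/407705)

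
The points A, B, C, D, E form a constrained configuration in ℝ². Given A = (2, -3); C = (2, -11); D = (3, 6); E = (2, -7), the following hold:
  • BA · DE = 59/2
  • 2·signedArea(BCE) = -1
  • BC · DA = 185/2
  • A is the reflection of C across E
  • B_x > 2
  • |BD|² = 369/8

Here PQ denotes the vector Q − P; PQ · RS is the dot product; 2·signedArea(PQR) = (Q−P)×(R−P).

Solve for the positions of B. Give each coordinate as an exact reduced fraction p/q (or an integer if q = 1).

B = (9/4, -3/4)

1. B_x = 9/4  [BC · DA = 185/2 ∩ 2·signedArea(BCE) = -1]
2. B_y = -3/4  [BC · DA = 185/2 ∩ 2·signedArea(BCE) = -1]
   → B = (9/4, -3/4)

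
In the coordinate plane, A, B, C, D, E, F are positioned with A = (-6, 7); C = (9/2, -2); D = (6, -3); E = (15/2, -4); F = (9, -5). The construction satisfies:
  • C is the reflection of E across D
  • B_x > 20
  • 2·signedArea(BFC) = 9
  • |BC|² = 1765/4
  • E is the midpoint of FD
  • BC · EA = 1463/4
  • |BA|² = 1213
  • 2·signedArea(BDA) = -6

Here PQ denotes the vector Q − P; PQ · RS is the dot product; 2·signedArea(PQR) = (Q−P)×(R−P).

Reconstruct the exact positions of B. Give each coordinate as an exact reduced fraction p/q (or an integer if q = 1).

B = (21, -15)

1. B_x = 21  [2·signedArea(BDA) = -6 ∩ BC · EA = 1463/4]
2. B_y = -15  [2·signedArea(BDA) = -6 ∩ BC · EA = 1463/4]
   → B = (21, -15)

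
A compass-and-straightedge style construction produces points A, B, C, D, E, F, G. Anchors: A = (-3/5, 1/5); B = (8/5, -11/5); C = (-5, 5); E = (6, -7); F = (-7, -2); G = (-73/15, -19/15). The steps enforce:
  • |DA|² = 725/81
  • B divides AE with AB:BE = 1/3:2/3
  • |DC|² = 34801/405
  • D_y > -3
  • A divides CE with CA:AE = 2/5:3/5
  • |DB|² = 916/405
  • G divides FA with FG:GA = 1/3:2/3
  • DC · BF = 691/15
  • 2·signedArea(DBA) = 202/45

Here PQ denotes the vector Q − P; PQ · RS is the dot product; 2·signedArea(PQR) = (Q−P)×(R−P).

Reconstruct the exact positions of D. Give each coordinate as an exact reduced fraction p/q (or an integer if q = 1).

D = (8/45, -121/45)

1. D_x = 8/45  [DC · BF = 691/15 ∩ 2·signedArea(DBA) = 202/45]
2. D_y = -121/45  [DC · BF = 691/15 ∩ 2·signedArea(DBA) = 202/45]
   → D = (8/45, -121/45)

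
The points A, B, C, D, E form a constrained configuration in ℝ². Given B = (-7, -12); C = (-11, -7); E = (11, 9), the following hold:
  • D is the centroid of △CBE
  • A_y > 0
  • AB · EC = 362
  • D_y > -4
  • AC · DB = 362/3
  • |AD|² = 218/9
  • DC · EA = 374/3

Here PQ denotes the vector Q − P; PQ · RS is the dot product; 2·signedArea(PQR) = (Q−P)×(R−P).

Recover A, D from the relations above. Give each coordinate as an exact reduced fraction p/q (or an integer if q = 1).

A = (0, 1)
D = (-7/3, -10/3)

1. D_x = -7/3  [D is the centroid of △CBE]
2. D_y = -10/3  [D is the centroid of △CBE]
   → D = (-7/3, -10/3)
3. A_x = 0  [AC · DB = 362/3 ∩ AB · EC = 362]
4. A_y = 1  [AC · DB = 362/3 ∩ AB · EC = 362]
   → A = (0, 1)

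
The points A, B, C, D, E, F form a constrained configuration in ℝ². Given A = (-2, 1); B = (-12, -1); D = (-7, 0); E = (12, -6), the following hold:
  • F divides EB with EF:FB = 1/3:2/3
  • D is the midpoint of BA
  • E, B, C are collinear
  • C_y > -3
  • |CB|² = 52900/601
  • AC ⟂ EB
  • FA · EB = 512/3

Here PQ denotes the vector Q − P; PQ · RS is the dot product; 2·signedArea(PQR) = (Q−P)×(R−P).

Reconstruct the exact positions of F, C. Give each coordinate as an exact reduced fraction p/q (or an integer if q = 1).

C = (-1692/601, -1751/601)
F = (4, -13/3)

1. F_x = 4  [F divides EB with EF:FB = 1/3:2/3]
2. F_y = -13/3  [F divides EB with EF:FB = 1/3:2/3]
   → F = (4, -13/3)
3. C_x = -1692/601  [E, B, C are collinear ∩ AC ⟂ EB]
4. C_y = -1751/601  [E, B, C are collinear ∩ AC ⟂ EB]
   → C = (-1692/601, -1751/601)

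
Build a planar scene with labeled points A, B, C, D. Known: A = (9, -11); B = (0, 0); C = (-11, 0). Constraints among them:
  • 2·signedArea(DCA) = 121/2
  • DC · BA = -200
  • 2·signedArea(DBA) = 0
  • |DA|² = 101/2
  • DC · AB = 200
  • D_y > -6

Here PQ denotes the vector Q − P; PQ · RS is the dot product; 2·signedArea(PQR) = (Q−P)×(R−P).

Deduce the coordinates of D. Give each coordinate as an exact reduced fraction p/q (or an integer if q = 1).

D = (9/2, -11/2)

1. D_x = 9/2  [2·signedArea(DBA) = 0 ∩ DC · AB = 200]
2. D_y = -11/2  [2·signedArea(DBA) = 0 ∩ DC · AB = 200]
   → D = (9/2, -11/2)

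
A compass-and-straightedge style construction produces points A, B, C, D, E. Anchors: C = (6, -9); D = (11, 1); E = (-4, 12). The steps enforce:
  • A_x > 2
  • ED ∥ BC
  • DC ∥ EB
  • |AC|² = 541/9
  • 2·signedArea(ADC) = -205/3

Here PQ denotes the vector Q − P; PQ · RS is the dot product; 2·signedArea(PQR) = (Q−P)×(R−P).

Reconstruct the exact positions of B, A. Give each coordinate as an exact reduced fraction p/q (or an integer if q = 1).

A = (8/3, -2)
B = (-9, 2)

1. B_x = -9  [ED ∥ BC ∩ DC ∥ EB]
2. B_y = 2  [ED ∥ BC ∩ DC ∥ EB]
   → B = (-9, 2)
3. A_x = 8/3  [line 10·x + -5·y + -110/3 = 0 ∩ |AC|² = 541/9]
4. A_y = -2  [line 10·x + -5·y + -110/3 = 0 ∩ |AC|² = 541/9]
   → A = (8/3, -2)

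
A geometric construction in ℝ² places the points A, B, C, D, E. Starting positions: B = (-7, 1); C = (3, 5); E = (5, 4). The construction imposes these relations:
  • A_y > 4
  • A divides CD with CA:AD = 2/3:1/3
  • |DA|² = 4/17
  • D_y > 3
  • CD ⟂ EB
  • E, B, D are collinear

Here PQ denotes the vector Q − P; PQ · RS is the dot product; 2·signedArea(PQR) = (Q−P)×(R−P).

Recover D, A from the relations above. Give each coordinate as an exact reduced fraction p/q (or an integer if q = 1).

A = (55/17, 69/17)
D = (57/17, 61/17)

1. D_x = 57/17  [E, B, D are collinear ∩ CD ⟂ EB]
2. D_y = 61/17  [E, B, D are collinear ∩ CD ⟂ EB]
   → D = (57/17, 61/17)
3. A_x = 55/17  [A divides CD with CA:AD = 2/3:1/3]
4. A_y = 69/17  [A divides CD with CA:AD = 2/3:1/3]
   → A = (55/17, 69/17)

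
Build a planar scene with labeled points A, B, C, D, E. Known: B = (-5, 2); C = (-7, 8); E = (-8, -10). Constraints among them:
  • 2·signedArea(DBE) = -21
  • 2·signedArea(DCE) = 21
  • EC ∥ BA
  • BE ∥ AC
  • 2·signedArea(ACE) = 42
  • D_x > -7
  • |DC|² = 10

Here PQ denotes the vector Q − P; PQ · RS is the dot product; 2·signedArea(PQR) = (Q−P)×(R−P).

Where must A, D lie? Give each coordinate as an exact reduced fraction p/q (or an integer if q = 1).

1. A_x = -4  [BE ∥ AC ∩ EC ∥ BA]
2. A_y = 20  [BE ∥ AC ∩ EC ∥ BA]
   → A = (-4, 20)
3. D_x = -6  [2·signedArea(DCE) = 21 ∩ 2·signedArea(DBE) = -21]
4. D_y = 5  [2·signedArea(DCE) = 21 ∩ 2·signedArea(DBE) = -21]
   → D = (-6, 5)

A = (-4, 20)
D = (-6, 5)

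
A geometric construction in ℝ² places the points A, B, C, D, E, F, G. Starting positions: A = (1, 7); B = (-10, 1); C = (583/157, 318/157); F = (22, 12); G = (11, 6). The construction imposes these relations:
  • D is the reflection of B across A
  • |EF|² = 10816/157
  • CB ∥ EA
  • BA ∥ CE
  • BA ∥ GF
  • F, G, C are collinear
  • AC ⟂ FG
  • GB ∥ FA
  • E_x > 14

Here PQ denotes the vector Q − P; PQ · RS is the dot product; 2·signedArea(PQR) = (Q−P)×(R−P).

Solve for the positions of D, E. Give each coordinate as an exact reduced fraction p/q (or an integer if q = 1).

1. D_x = 12  [D is the reflection of B across A]
2. D_y = 13  [D is the reflection of B across A]
   → D = (12, 13)
3. E_x = 2310/157  [CB ∥ EA ∩ BA ∥ CE]
4. E_y = 1260/157  [CB ∥ EA ∩ BA ∥ CE]
   → E = (2310/157, 1260/157)

D = (12, 13)
E = (2310/157, 1260/157)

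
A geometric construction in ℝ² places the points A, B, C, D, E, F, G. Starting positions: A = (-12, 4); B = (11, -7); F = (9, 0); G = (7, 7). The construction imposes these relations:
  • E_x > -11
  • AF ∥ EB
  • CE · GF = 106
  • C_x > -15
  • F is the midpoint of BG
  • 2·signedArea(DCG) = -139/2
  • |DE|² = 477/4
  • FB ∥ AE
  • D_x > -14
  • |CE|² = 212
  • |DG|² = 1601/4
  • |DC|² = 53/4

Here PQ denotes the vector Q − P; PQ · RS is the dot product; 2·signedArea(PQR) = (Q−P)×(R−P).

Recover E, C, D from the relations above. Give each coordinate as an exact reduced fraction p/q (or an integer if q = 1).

C = (-14, 11)
D = (-13, 15/2)
E = (-10, -3)

1. E_x = -10  [AF ∥ EB ∩ FB ∥ AE]
2. E_y = -3  [AF ∥ EB ∩ FB ∥ AE]
   → E = (-10, -3)
3. C_x = -14  [line -2·x + 7·y + -105 = 0 ∩ |CE|² = 212]
4. C_y = 11  [line -2·x + 7·y + -105 = 0 ∩ |CE|² = 212]
   → C = (-14, 11)
5. D_x = -13  [line 4·x + 21·y + -211/2 = 0 ∩ |DC|² = 53/4]
6. D_y = 15/2  [line 4·x + 21·y + -211/2 = 0 ∩ |DC|² = 53/4]
   → D = (-13, 15/2)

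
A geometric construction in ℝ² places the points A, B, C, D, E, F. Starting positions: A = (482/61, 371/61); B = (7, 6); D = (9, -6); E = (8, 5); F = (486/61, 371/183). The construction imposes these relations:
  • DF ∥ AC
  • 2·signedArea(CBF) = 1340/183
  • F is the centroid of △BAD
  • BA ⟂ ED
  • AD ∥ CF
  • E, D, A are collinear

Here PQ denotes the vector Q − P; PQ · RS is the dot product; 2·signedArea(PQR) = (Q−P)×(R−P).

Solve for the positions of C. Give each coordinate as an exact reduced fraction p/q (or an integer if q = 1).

1. C_x = 419/61  [AD ∥ CF ∩ DF ∥ AC]
2. C_y = 2582/183  [AD ∥ CF ∩ DF ∥ AC]
   → C = (419/61, 2582/183)

C = (419/61, 2582/183)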